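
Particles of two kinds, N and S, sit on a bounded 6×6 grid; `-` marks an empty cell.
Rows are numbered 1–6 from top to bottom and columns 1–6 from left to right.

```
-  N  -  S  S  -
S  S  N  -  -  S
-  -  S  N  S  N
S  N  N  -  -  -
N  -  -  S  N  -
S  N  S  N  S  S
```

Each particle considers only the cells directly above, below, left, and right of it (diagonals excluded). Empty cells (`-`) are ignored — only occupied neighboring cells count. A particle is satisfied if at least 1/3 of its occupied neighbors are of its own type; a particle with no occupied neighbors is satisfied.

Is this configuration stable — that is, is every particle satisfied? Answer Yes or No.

No

(1,2)N 0/1 not
(1,4)S 1/1 satisfied
(1,5)S 1/1 satisfied
(2,1)S 1/1 satisfied
(2,2)S 1/3 satisfied
(2,3)N 0/2 not
(2,6)S 0/1 not
(3,3)S 0/3 not
(3,4)N 0/2 not
(3,5)S 0/2 not
(3,6)N 0/2 not
(4,1)S 0/2 not
(4,2)N 1/2 satisfied
(4,3)N 1/2 satisfied
(5,1)N 0/2 not
(5,4)S 0/2 not
(5,5)N 0/2 not
(6,1)S 0/2 not
(6,2)N 0/2 not
(6,3)S 0/2 not
(6,4)N 0/3 not
(6,5)S 1/3 satisfied
(6,6)S 1/1 satisfied
For instance (1,2) has only 0/1 same-type neighbors, below 1/3.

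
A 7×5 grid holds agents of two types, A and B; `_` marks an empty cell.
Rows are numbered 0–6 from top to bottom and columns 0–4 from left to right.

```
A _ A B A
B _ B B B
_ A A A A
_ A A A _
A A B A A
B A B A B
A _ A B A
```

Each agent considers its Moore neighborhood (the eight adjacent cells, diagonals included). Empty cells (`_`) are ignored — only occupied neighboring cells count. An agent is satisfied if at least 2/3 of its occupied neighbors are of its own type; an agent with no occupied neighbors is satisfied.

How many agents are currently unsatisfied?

(0,0)A 0/1 ✗
(0,2)A 0/3 ✗
(0,3)B 3/5 ✗
(0,4)A 0/3 ✗
(1,0)B 0/2 ✗
(1,2)B 2/6 ✗
(1,3)B 3/8 ✗
(1,4)B 2/5 ✗
(2,1)A 3/5 ✗
(2,2)A 5/7 ✓
(2,3)A 4/7 ✗
(2,4)A 2/4 ✗
(3,1)A 5/6 ✓
(3,2)A 7/8 ✓
(3,3)A 6/7 ✓
(4,0)A 3/4 ✓
(4,1)A 4/7 ✗
(4,2)B 1/8 ✗
(4,3)A 4/7 ✗
(4,4)A 3/4 ✓
(5,0)B 0/4 ✗
(5,1)A 4/7 ✗
(5,2)B 2/7 ✗
(5,3)A 4/8 ✗
(5,4)B 1/5 ✗
(6,0)A 1/2 ✗
(6,2)A 2/4 ✗
(6,3)B 2/5 ✗
(6,4)A 1/3 ✗
Unsatisfied: (0,0), (0,2), (0,3), (0,4), (1,0), (1,2), (1,3), (1,4), (2,1), (2,3), (2,4), (4,1), (4,2), (4,3), (5,0), (5,1), (5,2), (5,3), (5,4), (6,0), (6,2), (6,3), (6,4) — 23 in total.

23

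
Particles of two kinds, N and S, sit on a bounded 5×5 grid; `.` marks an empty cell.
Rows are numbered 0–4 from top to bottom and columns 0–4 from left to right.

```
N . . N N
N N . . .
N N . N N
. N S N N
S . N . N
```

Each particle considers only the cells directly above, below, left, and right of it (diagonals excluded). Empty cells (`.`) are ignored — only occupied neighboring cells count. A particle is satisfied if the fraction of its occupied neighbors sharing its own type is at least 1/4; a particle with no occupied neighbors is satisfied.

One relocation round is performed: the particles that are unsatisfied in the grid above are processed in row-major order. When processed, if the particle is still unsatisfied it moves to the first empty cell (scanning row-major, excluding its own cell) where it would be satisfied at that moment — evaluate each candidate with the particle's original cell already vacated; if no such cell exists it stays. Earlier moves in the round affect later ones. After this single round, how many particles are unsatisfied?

0

Initially unsatisfied (in order): (3,2), (4,2).
  (3,2) → (3,0).
  (4,2): now satisfied by earlier moves; stays.
Resulting grid:
N . . N N
N N . . .
N N . N N
S N . N N
S . N . N
All satisfied now.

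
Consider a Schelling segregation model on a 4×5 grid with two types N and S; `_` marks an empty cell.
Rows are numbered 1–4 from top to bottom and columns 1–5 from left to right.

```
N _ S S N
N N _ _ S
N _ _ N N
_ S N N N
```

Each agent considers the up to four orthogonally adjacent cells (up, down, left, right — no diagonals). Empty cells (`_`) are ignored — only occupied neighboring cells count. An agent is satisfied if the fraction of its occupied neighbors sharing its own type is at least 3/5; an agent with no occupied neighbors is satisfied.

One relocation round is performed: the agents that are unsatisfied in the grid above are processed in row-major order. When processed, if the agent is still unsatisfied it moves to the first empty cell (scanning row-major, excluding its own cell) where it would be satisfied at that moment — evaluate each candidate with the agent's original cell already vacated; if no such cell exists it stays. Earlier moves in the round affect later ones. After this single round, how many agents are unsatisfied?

Initially unsatisfied (in order): (1,4), (1,5), (2,5), (4,2), (4,3).
  (1,4): no empty cell satisfies it; stays.
  (1,5) → (1,2).
  (2,5) → (1,5).
  (4,2): no empty cell satisfies it; stays.
  (4,3) → (3,2).
Resulting grid:
N N S S S
N N _ _ _
N N _ N N
_ S _ N N
Unsatisfied now: (1,3), (4,2).

2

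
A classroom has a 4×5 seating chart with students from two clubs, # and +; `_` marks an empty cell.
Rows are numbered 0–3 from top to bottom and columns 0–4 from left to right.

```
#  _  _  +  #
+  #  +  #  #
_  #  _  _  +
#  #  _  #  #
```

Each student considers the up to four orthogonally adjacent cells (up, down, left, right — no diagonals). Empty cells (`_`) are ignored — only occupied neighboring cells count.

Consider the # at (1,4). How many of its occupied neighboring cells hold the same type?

2

Occupied neighbors of (1,4): (0,4)=#, (2,4)=+, (1,3)=#.
Same type (#): 2 of 3.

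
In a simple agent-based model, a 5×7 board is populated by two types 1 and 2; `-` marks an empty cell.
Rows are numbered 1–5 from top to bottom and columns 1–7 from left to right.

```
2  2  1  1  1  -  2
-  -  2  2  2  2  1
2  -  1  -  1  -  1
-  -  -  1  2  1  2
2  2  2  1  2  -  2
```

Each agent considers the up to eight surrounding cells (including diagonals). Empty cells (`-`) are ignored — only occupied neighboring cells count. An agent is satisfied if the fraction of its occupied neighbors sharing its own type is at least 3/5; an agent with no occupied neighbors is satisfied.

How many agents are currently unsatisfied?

(1,1)2 1/1 ok
(1,2)2 2/3 ok
(1,3)1 1/4 unhappy
(1,4)1 2/5 unhappy
(1,5)1 1/4 unhappy
(1,7)2 1/2 unhappy
(2,3)2 2/5 unhappy
(2,4)2 2/7 unhappy
(2,5)2 2/5 unhappy
(2,6)2 2/6 unhappy
(2,7)1 1/3 unhappy
(3,1)2 0/0 ok
(3,3)1 1/3 unhappy
(3,5)1 2/6 unhappy
(3,7)1 2/4 unhappy
(4,4)1 3/6 unhappy
(4,5)2 1/5 unhappy
(4,6)1 2/6 unhappy
(4,7)2 1/3 unhappy
(5,1)2 1/1 ok
(5,2)2 2/2 ok
(5,3)2 1/3 unhappy
(5,4)1 1/4 unhappy
(5,5)2 1/4 unhappy
(5,7)2 1/2 unhappy
Unsatisfied: (1,3), (1,4), (1,5), (1,7), (2,3), (2,4), (2,5), (2,6), (2,7), (3,3), (3,5), (3,7), (4,4), (4,5), (4,6), (4,7), (5,3), (5,4), (5,5), (5,7) — 20 in total.

20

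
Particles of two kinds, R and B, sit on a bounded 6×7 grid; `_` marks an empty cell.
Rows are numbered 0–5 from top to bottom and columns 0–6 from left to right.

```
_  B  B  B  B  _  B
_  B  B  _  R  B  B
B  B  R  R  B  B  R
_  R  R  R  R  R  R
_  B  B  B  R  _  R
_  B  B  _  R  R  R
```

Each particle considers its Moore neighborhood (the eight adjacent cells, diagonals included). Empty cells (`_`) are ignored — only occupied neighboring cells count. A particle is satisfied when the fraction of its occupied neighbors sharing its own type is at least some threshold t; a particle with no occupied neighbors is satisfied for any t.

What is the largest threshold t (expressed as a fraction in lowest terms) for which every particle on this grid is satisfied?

Row 0: (0,1)B 3/3 · (0,2)B 4/4 · (0,3)B 3/4 · (0,4)B 2/3 · (0,6)B 2/2
Row 1: (1,1)B 5/6 · (1,2)B 5/7 · (1,4)R 1/6 · (1,5)B 5/7 · (1,6)B 3/4
Row 2: (2,0)B 2/3 · (2,1)B 3/6 · (2,2)R 4/7 · (2,3)R 5/7 · (2,4)B 2/7 · (2,5)B 3/8 · (2,6)R 2/5
Row 3: (3,1)R 2/6 · (3,2)R 4/8 · (3,3)R 5/8 · (3,4)R 4/7 · (3,5)R 5/7 · (3,6)R 3/4
Row 4: (4,1)B 3/5 · (4,2)B 4/7 · (4,3)B 2/7 · (4,4)R 5/6 · (4,6)R 4/4
Row 5: (5,1)B 3/3 · (5,2)B 4/4 · (5,4)R 2/3 · (5,5)R 4/4 · (5,6)R 2/2
The smallest same-type fraction is 1/6 at (1,4), which reduces to 1/6. Any threshold above that leaves this particle unsatisfied.

1/6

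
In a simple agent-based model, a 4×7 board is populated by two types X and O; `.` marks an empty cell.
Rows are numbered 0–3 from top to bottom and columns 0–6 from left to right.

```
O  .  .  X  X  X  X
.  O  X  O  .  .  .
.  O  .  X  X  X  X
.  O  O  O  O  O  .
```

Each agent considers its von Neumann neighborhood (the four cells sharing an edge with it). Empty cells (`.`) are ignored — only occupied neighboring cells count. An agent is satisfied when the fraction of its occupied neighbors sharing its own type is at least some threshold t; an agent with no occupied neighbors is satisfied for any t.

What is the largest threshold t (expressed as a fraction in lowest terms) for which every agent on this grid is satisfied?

(0,0)O — no occupied neighbors
(0,3)X 1/2
(0,4)X 2/2
(0,5)X 2/2
(0,6)X 1/1
(1,1)O 1/2
(1,2)X 0/2
(1,3)O 0/3
(2,1)O 2/2
(2,3)X 1/3
(2,4)X 2/3
(2,5)X 2/3
(2,6)X 1/1
(3,1)O 2/2
(3,2)O 2/2
(3,3)O 2/3
(3,4)O 2/3
(3,5)O 1/2
The smallest same-type fraction is 0/2 at (1,2), which reduces to 0/1. Any threshold above that leaves this agent unsatisfied.

0/1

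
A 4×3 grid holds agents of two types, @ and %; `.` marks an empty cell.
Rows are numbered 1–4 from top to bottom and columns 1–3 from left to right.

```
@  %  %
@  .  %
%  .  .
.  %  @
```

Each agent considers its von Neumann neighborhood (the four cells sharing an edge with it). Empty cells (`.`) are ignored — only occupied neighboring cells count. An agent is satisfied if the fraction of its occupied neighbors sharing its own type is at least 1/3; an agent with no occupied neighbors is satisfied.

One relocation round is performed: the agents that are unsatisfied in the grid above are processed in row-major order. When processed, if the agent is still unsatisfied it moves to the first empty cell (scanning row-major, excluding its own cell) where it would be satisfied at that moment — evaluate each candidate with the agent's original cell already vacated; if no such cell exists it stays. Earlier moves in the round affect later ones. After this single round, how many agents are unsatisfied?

Initially unsatisfied (in order): (3,1), (4,2), (4,3).
  (3,1) → (2,2).
  (4,2) → (3,2).
  (4,3): now satisfied by earlier moves; stays.
Resulting grid:
@ % %
@ % %
. % .
. . @
All satisfied now.

0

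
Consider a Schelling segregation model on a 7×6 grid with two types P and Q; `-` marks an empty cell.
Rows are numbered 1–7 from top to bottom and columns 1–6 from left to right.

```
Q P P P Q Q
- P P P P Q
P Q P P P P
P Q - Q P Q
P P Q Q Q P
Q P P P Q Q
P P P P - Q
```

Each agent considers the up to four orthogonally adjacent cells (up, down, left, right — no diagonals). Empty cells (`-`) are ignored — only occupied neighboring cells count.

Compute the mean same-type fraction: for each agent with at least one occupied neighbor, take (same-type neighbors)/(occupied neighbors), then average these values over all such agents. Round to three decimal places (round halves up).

Row 1: (1,1)Q 0/1 · (1,2)P 2/3 · (1,3)P 3/3 · (1,4)P 2/3 · (1,5)Q 1/3 · (1,6)Q 2/2
Row 2: (2,2)P 2/3 · (2,3)P 4/4 · (2,4)P 4/4 · (2,5)P 2/4 · (2,6)Q 1/3
Row 3: (3,1)P 1/2 · (3,2)Q 1/4 · (3,3)P 2/3 · (3,4)P 3/4 · (3,5)P 4/4 · (3,6)P 1/3
Row 4: (4,1)P 2/3 · (4,2)Q 1/3 · (4,4)Q 1/3 · (4,5)P 1/4 · (4,6)Q 0/3
Row 5: (5,1)P 2/3 · (5,2)P 2/4 · (5,3)Q 1/3 · (5,4)Q 3/4 · (5,5)Q 2/4 · (5,6)P 0/3
Row 6: (6,1)Q 0/3 · (6,2)P 3/4 · (6,3)P 3/4 · (6,4)P 2/4 · (6,5)Q 2/3 · (6,6)Q 2/3
Row 7: (7,1)P 1/2 · (7,2)P 3/3 · (7,3)P 3/3 · (7,4)P 2/2 · (7,6)Q 1/1
Sum over 39 agents: 0/1 + 2/3 + 3/3 + 2/3 + 1/3 + 2/2 + 2/3 + 4/4 + 4/4 + 2/4 + 1/3 + 1/2 + 1/4 + 2/3 + 3/4 + 4/4 + 1/3 + 2/3 + 1/3 + 1/3 + 1/4 + 0/3 + 2/3 + 2/4 + 1/3 + 3/4 + 2/4 + 0/3 + 0/3 + 3/4 + 3/4 + 2/4 + 2/3 + 2/3 + 1/2 + 3/3 + 3/3 + 2/2 + 1/1 = 137/6; mean = 137/6 ÷ 39 = 137/234 = 0.585470… → 0.585.

0.585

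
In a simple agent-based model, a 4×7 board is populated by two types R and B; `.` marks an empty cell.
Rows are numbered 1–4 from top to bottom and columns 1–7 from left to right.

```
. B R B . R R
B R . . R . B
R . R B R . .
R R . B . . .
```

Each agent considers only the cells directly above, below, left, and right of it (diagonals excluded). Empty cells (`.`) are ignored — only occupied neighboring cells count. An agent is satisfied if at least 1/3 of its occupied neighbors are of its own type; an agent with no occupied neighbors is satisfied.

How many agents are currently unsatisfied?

7

(1,2)B 0/2 ✗
(1,3)R 0/2 ✗
(1,4)B 0/1 ✗
(1,6)R 1/1 ✓
(1,7)R 1/2 ✓
(2,1)B 0/2 ✗
(2,2)R 0/2 ✗
(2,5)R 1/1 ✓
(2,7)B 0/1 ✗
(3,1)R 1/2 ✓
(3,3)R 0/1 ✗
(3,4)B 1/3 ✓
(3,5)R 1/2 ✓
(4,1)R 2/2 ✓
(4,2)R 1/1 ✓
(4,4)B 1/1 ✓
Unsatisfied: (1,2), (1,3), (1,4), (2,1), (2,2), (2,7), (3,3) — 7 in total.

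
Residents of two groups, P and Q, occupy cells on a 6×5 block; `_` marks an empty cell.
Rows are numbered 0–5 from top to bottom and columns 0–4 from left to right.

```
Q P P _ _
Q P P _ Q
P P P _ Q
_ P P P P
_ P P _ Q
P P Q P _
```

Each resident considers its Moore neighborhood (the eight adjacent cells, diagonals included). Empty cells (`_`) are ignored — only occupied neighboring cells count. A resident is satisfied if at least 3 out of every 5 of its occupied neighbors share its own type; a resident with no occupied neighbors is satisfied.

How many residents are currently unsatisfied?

7

(0,0)Q 1/3 ✗
(0,1)P 3/5 ✓
(0,2)P 3/3 ✓
(1,0)Q 1/5 ✗
(1,1)P 6/8 ✓
(1,2)P 5/5 ✓
(1,4)Q 1/1 ✓
(2,0)P 3/4 ✓
(2,1)P 6/7 ✓
(2,2)P 6/6 ✓
(2,4)Q 1/3 ✗
(3,1)P 6/6 ✓
(3,2)P 6/6 ✓
(3,3)P 4/6 ✓
(3,4)P 1/3 ✗
(4,1)P 5/6 ✓
(4,2)P 6/7 ✓
(4,4)Q 0/3 ✗
(5,0)P 2/2 ✓
(5,1)P 3/4 ✓
(5,2)Q 0/4 ✗
(5,3)P 1/3 ✗
Unsatisfied: (0,0), (1,0), (2,4), (3,4), (4,4), (5,2), (5,3) — 7 in total.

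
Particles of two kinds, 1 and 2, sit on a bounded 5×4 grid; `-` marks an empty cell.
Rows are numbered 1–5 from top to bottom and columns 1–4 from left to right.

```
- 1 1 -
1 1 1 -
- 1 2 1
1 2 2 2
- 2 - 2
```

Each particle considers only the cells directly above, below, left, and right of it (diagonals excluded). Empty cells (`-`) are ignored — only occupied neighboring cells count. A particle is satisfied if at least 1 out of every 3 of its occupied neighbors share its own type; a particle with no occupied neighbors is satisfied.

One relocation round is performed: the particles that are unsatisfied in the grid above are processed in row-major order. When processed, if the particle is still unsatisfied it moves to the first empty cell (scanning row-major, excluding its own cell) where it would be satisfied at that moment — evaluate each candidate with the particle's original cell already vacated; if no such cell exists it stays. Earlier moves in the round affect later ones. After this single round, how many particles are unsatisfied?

Initially unsatisfied (in order): (3,3), (3,4), (4,1).
  (3,3) → (5,1).
  (3,4) → (1,1).
  (4,1) → (1,4).
Resulting grid:
1 1 1 1
1 1 1 -
- 1 - -
- 2 2 2
2 2 - 2
All satisfied now.

0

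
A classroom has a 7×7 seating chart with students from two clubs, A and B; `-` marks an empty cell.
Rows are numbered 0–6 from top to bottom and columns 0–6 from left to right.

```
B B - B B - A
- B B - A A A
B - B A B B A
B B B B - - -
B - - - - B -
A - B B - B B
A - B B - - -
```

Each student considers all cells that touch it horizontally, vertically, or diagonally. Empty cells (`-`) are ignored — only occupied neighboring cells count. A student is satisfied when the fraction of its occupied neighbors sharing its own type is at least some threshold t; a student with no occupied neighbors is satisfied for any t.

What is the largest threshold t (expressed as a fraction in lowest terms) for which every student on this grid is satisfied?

(0,0)B 2/2
(0,1)B 3/3
(0,3)B 2/3
(0,4)B 1/3
(0,6)A 2/2
(1,1)B 5/5
(1,2)B 4/5
(1,4)A 2/6
(1,5)A 4/7
(1,6)A 3/4
(2,0)B 3/3
(2,2)B 5/6
(2,3)A 1/6
(2,4)B 2/5
(2,5)B 1/5
(2,6)A 2/3
(3,0)B 3/3
(3,1)B 5/5
(3,2)B 3/4
(3,3)B 3/4
(4,0)B 2/3
(4,5)B 2/2
(5,0)A 1/2
(5,2)B 3/3
(5,3)B 3/3
(5,5)B 2/2
(5,6)B 2/2
(6,0)A 1/1
(6,2)B 3/3
(6,3)B 3/3
The smallest same-type fraction is 1/6 at (2,3), which reduces to 1/6. Any threshold above that leaves this student unsatisfied.

1/6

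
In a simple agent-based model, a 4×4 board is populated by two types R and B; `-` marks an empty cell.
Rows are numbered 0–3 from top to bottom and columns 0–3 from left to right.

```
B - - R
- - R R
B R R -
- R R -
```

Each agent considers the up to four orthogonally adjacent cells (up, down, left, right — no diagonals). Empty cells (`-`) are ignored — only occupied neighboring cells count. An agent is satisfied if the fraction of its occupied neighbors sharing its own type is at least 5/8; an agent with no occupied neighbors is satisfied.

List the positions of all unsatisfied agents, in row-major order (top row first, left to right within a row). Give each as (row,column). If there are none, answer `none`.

Row 0: (0,0)B 0/0 ok · (0,3)R 1/1 ok
Row 1: (1,2)R 2/2 ok · (1,3)R 2/2 ok
Row 2: (2,0)B 0/1 unhappy · (2,1)R 2/3 ok · (2,2)R 3/3 ok
Row 3: (3,1)R 2/2 ok · (3,2)R 2/2 ok

(2,0)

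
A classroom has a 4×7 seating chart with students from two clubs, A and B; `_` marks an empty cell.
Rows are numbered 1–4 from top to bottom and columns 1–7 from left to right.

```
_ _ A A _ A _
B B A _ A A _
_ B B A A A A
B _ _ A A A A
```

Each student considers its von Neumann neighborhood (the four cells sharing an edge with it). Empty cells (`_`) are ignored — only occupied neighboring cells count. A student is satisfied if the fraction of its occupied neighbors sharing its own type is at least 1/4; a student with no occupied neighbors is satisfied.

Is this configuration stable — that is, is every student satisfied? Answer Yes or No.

Yes

(1,3)A 2/2 ok
(1,4)A 1/1 ok
(1,6)A 1/1 ok
(2,1)B 1/1 ok
(2,2)B 2/3 ok
(2,3)A 1/3 ok
(2,5)A 2/2 ok
(2,6)A 3/3 ok
(3,2)B 2/2 ok
(3,3)B 1/3 ok
(3,4)A 2/3 ok
(3,5)A 4/4 ok
(3,6)A 4/4 ok
(3,7)A 2/2 ok
(4,1)B 0/0 ok
(4,4)A 2/2 ok
(4,5)A 3/3 ok
(4,6)A 3/3 ok
(4,7)A 2/2 ok
All meet the threshold, so the configuration is stable.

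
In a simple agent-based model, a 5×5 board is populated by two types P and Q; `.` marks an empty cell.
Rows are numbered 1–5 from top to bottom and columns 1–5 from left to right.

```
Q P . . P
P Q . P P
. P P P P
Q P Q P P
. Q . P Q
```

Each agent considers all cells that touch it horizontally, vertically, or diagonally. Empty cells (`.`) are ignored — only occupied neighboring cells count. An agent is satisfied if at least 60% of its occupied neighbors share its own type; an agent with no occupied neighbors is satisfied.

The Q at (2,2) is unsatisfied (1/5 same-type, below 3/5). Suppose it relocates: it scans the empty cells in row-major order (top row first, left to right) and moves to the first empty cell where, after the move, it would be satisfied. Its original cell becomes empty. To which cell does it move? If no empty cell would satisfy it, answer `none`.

(5,1)

Vacating (2,2). Empty cells in order:
  (1,3): 0/2 same-type → still unsatisfied.
  (1,4): 0/3 same-type → still unsatisfied.
  (2,3): 0/5 same-type → still unsatisfied.
  (3,1): 1/4 same-type → still unsatisfied.
  (5,1): 2/3 same-type → satisfied — stop here.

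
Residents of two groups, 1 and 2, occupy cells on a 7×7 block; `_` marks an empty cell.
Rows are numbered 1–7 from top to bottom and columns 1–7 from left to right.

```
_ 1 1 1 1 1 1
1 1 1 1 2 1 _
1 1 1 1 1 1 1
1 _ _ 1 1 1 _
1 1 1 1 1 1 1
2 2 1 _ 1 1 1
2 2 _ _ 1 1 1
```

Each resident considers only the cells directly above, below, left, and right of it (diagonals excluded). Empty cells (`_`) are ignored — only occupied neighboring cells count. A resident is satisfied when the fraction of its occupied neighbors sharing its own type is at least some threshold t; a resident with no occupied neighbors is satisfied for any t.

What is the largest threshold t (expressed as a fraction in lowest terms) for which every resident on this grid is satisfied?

0/1

(1,2)1 2/2
(1,3)1 3/3
(1,4)1 3/3
(1,5)1 2/3
(1,6)1 3/3
(1,7)1 1/1
(2,1)1 2/2
(2,2)1 4/4
(2,3)1 4/4
(2,4)1 3/4
(2,5)2 0/4
(2,6)1 2/3
(3,1)1 3/3
(3,2)1 3/3
(3,3)1 3/3
(3,4)1 4/4
(3,5)1 3/4
(3,6)1 4/4
(3,7)1 1/1
(4,1)1 2/2
(4,4)1 3/3
(4,5)1 4/4
(4,6)1 3/3
(5,1)1 2/3
(5,2)1 2/3
(5,3)1 3/3
(5,4)1 3/3
(5,5)1 4/4
(5,6)1 4/4
(5,7)1 2/2
(6,1)2 2/3
(6,2)2 2/4
(6,3)1 1/2
(6,5)1 3/3
(6,6)1 4/4
(6,7)1 3/3
(7,1)2 2/2
(7,2)2 2/2
(7,5)1 2/2
(7,6)1 3/3
(7,7)1 2/2
The smallest same-type fraction is 0/4 at (2,5), which reduces to 0/1. Any threshold above that leaves this resident unsatisfied.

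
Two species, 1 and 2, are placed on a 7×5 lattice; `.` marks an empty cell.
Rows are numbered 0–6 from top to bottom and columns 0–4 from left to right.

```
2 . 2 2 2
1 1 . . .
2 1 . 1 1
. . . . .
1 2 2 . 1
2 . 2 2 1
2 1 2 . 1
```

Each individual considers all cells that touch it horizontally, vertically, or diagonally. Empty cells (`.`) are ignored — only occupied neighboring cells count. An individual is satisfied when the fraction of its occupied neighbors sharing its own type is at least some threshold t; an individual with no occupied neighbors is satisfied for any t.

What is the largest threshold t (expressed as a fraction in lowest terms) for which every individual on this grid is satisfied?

0/1

Row 0: (0,0)2 0/2 · (0,2)2 1/2 · (0,3)2 2/2 · (0,4)2 1/1
Row 1: (1,0)1 2/4 · (1,1)1 2/5
Row 2: (2,0)2 0/3 · (2,1)1 2/3 · (2,3)1 1/1 · (2,4)1 1/1
Row 4: (4,0)1 0/2 · (4,1)2 3/4 · (4,2)2 3/3 · (4,4)1 1/2
Row 5: (5,0)2 2/4 · (5,2)2 4/5 · (5,3)2 3/6 · (5,4)1 2/3
Row 6: (6,0)2 1/2 · (6,1)1 0/4 · (6,2)2 2/3 · (6,4)1 1/2
The smallest same-type fraction is 0/2 at (0,0), which reduces to 0/1. Any threshold above that leaves this individual unsatisfied.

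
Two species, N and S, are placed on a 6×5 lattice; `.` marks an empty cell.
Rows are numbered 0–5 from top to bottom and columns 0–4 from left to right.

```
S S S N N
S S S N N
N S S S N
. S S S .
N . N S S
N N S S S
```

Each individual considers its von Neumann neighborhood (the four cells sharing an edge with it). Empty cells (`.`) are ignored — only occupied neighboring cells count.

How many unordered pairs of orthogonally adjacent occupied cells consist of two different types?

10

Scan each occupied cell's neighbors to the right and below so each pair is counted once.
Row 0: S(0,0)–S(0,1)= S(0,0)–S(1,0)= S(0,1)–S(0,2)= S(0,1)–S(1,1)= S(0,2)–N(0,3)≠ S(0,2)–S(1,2)= N(0,3)–N(0,4)= N(0,3)–N(1,3)= N(0,4)–N(1,4)=  → 1/9 unlike.
Row 1: S(1,0)–S(1,1)= S(1,0)–N(2,0)≠ S(1,1)–S(1,2)= S(1,1)–S(2,1)= S(1,2)–N(1,3)≠ S(1,2)–S(2,2)= N(1,3)–N(1,4)= N(1,3)–S(2,3)≠ N(1,4)–N(2,4)=  → 3/9 unlike.
Row 2: N(2,0)–S(2,1)≠ S(2,1)–S(2,2)= S(2,1)–S(3,1)= S(2,2)–S(2,3)= S(2,2)–S(3,2)= S(2,3)–N(2,4)≠ S(2,3)–S(3,3)=  → 2/7 unlike.
Row 3: S(3,1)–S(3,2)= S(3,2)–S(3,3)= S(3,2)–N(4,2)≠ S(3,3)–S(4,3)=  → 1/4 unlike.
Row 4: N(4,0)–N(5,0)= N(4,2)–S(4,3)≠ N(4,2)–S(5,2)≠ S(4,3)–S(4,4)= S(4,3)–S(5,3)= S(4,4)–S(5,4)=  → 2/6 unlike.
Row 5: N(5,0)–N(5,1)= N(5,1)–S(5,2)≠ S(5,2)–S(5,3)= S(5,3)–S(5,4)=  → 1/4 unlike.
Total adjacent occupied pairs: 39; unlike-type pairs: 10.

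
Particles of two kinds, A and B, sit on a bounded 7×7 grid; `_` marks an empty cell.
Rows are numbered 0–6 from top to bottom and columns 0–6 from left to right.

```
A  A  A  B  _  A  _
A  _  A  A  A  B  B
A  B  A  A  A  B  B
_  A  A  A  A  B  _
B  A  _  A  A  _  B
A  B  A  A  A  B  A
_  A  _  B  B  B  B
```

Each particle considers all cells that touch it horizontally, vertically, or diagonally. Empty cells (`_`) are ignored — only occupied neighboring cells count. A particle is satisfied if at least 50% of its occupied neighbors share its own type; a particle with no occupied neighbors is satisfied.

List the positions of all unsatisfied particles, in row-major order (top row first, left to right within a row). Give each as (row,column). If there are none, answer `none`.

Row 0: (0,0)A 2/2 ok · (0,1)A 4/4 ok · (0,2)A 3/4 ok · (0,3)B 0/4 unhappy · (0,5)A 1/3 unhappy
Row 1: (1,0)A 3/4 ok · (1,2)A 5/7 ok · (1,3)A 6/7 ok · (1,4)A 4/7 ok · (1,5)B 3/6 ok · (1,6)B 3/4 ok
Row 2: (2,0)A 2/3 ok · (2,1)B 0/6 unhappy · (2,2)A 6/7 ok · (2,3)A 8/8 ok · (2,4)A 5/8 ok · (2,5)B 4/7 ok · (2,6)B 4/4 ok
Row 3: (3,1)A 4/6 ok · (3,2)A 6/7 ok · (3,3)A 7/7 ok · (3,4)A 5/7 ok · (3,5)B 3/6 ok
Row 4: (4,0)B 1/4 unhappy · (4,1)A 4/6 ok · (4,3)A 7/7 ok · (4,4)A 5/7 ok · (4,6)B 2/3 ok
Row 5: (5,0)A 2/4 ok · (5,1)B 1/5 unhappy · (5,2)A 4/6 ok · (5,3)A 4/6 ok · (5,4)A 3/7 unhappy · (5,5)B 4/7 ok · (5,6)A 0/4 unhappy
Row 6: (6,1)A 2/3 ok · (6,3)B 1/4 unhappy · (6,4)B 3/5 ok · (6,5)B 3/5 ok · (6,6)B 2/3 ok

(0,3), (0,5), (2,1), (4,0), (5,1), (5,4), (5,6), (6,3)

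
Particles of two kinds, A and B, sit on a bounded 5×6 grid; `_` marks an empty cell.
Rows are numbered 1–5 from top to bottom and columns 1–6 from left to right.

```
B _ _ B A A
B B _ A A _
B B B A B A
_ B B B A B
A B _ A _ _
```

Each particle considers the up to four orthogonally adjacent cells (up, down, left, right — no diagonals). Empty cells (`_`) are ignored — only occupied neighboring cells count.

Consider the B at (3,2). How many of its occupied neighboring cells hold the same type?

4

Occupied neighbors of (3,2): (2,2)=B, (4,2)=B, (3,1)=B, (3,3)=B.
Same type (B): 4 of 4.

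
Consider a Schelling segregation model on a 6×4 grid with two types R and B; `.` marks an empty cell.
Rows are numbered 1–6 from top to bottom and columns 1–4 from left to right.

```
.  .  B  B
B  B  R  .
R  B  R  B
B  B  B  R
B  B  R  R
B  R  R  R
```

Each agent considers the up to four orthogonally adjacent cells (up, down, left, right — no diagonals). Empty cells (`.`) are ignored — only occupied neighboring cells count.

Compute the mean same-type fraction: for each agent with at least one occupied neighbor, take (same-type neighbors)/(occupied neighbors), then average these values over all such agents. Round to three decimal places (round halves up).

Row 1: (1,3)B 1/2 · (1,4)B 1/1
Row 2: (2,1)B 1/2 · (2,2)B 2/3 · (2,3)R 1/3
Row 3: (3,1)R 0/3 · (3,2)B 2/4 · (3,3)R 1/4 · (3,4)B 0/2
Row 4: (4,1)B 2/3 · (4,2)B 4/4 · (4,3)B 1/4 · (4,4)R 1/3
Row 5: (5,1)B 3/3 · (5,2)B 2/4 · (5,3)R 2/4 · (5,4)R 3/3
Row 6: (6,1)B 1/2 · (6,2)R 1/3 · (6,3)R 3/3 · (6,4)R 2/2
Sum over 21 agents: 1/2 + 1/1 + 1/2 + 2/3 + 1/3 + 0/3 + 2/4 + 1/4 + 0/2 + 2/3 + 4/4 + 1/4 + 1/3 + 3/3 + 2/4 + 2/4 + 3/3 + 1/2 + 1/3 + 3/3 + 2/2 = 71/6; mean = 71/6 ÷ 21 = 71/126 = 0.563492… → 0.563.

0.563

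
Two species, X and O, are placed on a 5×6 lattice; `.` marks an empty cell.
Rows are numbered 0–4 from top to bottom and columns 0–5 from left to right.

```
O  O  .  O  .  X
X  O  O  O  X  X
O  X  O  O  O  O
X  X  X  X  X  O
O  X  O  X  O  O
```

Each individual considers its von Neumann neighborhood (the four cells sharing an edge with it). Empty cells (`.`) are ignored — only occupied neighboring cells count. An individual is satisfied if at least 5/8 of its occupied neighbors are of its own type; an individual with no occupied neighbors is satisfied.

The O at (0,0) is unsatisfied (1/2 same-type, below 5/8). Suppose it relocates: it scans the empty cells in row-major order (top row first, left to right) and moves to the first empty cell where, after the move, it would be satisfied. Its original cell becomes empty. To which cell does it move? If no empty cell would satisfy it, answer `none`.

(0,2)

Vacating (0,0). Empty cells in order:
  (0,2): 3/3 same-type → satisfied — stop here.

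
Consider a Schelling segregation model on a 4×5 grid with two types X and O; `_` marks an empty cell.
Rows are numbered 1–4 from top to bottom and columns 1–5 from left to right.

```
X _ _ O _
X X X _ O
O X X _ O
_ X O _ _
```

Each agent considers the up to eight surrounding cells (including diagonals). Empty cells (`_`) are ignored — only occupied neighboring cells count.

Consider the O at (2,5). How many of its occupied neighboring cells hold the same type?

2

Occupied neighbors of (2,5): (1,4)=O, (3,5)=O.
Same type (O): 2 of 2.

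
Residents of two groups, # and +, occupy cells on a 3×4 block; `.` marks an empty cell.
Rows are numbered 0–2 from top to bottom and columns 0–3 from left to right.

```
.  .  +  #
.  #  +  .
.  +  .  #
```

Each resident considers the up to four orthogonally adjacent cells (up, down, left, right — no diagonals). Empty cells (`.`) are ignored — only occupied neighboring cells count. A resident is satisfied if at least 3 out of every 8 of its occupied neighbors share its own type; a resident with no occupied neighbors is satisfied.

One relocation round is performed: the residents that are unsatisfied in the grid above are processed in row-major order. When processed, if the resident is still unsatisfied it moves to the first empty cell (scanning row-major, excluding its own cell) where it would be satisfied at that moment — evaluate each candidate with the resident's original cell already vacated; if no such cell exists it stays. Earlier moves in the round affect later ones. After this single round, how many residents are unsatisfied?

0

Initially unsatisfied (in order): (0,3), (1,1), (2,1).
  (0,3) → (0,0).
  (1,1) → (0,1).
  (2,1): now satisfied by earlier moves; stays.
Resulting grid:
# # + .
. . + .
. + . #
All satisfied now.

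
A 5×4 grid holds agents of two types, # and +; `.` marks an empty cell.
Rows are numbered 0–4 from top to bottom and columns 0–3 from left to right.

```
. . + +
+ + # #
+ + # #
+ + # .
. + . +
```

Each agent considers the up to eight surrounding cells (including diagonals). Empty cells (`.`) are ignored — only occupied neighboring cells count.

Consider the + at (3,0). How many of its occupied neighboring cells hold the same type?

Occupied neighbors of (3,0): (2,0)=+, (2,1)=+, (3,1)=+, (4,1)=+.
Same type (+): 4 of 4.

4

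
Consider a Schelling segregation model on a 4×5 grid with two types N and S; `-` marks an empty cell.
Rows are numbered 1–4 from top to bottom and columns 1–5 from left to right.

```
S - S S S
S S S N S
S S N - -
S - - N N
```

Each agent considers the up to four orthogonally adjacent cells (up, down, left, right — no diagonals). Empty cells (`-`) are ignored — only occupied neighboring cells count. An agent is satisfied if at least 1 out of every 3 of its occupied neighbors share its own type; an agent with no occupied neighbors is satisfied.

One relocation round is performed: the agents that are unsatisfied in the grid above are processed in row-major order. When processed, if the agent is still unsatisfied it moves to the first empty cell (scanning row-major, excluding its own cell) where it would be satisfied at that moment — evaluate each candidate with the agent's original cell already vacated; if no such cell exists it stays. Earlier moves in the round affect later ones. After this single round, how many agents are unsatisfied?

0

Initially unsatisfied (in order): (2,4), (3,3).
  (2,4) → (3,4).
  (3,3): now satisfied by earlier moves; stays.
Resulting grid:
S - S S S
S S S - S
S S N N -
S - - N N
All satisfied now.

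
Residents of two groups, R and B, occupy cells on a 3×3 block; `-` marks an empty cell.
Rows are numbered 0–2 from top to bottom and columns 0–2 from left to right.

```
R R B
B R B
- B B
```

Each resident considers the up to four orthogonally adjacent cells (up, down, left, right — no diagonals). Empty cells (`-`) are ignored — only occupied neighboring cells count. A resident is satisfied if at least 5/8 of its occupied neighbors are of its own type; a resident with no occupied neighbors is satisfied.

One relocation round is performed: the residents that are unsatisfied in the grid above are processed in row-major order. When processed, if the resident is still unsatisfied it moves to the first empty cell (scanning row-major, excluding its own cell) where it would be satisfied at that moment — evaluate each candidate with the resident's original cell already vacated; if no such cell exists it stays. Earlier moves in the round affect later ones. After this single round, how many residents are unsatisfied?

4

Initially unsatisfied (in order): (0,0), (0,2), (1,0), (1,1), (2,1).
  (0,0): no empty cell satisfies it; stays.
  (0,2) → (2,0).
  (1,0): no empty cell satisfies it; stays.
  (1,1): no empty cell satisfies it; stays.
  (2,1): now satisfied by earlier moves; stays.
Resulting grid:
R R -
B R B
B B B
Unsatisfied now: (0,0), (1,0), (1,1), (1,2).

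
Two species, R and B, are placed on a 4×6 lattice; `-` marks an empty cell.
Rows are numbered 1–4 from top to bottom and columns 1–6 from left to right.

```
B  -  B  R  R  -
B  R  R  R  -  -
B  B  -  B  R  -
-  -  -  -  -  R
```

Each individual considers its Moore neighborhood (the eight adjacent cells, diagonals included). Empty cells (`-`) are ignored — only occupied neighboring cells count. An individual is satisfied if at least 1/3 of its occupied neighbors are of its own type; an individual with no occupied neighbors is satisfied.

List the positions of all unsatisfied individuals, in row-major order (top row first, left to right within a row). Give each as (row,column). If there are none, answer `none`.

(1,1)B 1/2 ok
(1,3)B 0/4 unhappy
(1,4)R 3/4 ok
(1,5)R 2/2 ok
(2,1)B 3/4 ok
(2,2)R 1/6 unhappy
(2,3)R 3/6 ok
(2,4)R 4/6 ok
(3,1)B 2/3 ok
(3,2)B 2/4 ok
(3,4)B 0/3 unhappy
(3,5)R 2/3 ok
(4,6)R 1/1 ok

(1,3), (2,2), (3,4)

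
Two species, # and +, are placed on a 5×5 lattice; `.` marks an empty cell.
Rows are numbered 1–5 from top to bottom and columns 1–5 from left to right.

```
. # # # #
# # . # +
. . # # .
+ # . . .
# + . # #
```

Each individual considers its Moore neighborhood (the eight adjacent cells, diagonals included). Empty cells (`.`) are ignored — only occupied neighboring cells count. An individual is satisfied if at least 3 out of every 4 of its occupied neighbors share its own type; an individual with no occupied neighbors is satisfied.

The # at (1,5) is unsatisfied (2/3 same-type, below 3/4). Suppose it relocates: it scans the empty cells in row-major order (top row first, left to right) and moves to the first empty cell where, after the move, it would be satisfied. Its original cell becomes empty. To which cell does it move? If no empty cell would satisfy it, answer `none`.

(1,1)

Vacating (1,5). Empty cells in order:
  (1,1): 3/3 same-type → satisfied — stop here.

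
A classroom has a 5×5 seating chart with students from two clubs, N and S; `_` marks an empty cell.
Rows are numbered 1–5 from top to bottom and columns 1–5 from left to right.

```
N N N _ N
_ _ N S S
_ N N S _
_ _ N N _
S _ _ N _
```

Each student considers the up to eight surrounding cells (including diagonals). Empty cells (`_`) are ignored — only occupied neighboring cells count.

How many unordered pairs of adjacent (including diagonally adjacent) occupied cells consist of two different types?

9

Scan each occupied cell's neighbors to the right and below (and the two forward diagonals) so each pair is counted once.
Row 1: N(1,1)–N(1,2)= N(1,2)–N(1,3)= N(1,2)–N(2,3)= N(1,3)–N(2,3)= N(1,3)–S(2,4)≠ N(1,5)–S(2,5)≠ N(1,5)–S(2,4)≠  → 3/7 unlike.
Row 2: N(2,3)–S(2,4)≠ N(2,3)–N(3,3)= N(2,3)–S(3,4)≠ N(2,3)–N(3,2)= S(2,4)–S(2,5)= S(2,4)–S(3,4)= S(2,4)–N(3,3)≠ S(2,5)–S(3,4)=  → 3/8 unlike.
Row 3: N(3,2)–N(3,3)= N(3,2)–N(4,3)= N(3,3)–S(3,4)≠ N(3,3)–N(4,3)= N(3,3)–N(4,4)= S(3,4)–N(4,4)≠ S(3,4)–N(4,3)≠  → 3/7 unlike.
Row 4: N(4,3)–N(4,4)= N(4,3)–N(5,4)= N(4,4)–N(5,4)=  → 0/3 unlike.
Total adjacent occupied pairs: 25; unlike-type pairs: 9.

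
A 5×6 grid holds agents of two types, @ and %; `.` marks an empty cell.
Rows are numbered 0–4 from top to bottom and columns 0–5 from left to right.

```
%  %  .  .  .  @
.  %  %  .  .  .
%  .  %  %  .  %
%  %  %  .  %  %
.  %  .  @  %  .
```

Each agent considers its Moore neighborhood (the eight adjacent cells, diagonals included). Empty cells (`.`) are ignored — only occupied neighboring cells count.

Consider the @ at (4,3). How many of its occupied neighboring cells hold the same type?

0

Occupied neighbors of (4,3): (3,2)=%, (3,4)=%, (4,4)=%.
Same type (@): 0 of 3.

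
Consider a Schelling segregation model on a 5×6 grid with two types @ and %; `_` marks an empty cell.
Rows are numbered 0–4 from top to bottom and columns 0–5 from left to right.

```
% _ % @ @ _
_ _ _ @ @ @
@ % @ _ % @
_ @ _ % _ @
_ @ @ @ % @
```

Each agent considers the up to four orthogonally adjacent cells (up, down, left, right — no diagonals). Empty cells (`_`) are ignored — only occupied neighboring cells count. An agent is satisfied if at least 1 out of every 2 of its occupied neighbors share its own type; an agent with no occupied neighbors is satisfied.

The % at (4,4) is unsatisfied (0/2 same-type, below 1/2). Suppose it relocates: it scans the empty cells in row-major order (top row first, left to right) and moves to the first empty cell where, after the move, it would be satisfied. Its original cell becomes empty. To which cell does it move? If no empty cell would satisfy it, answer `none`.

(0,1)

Vacating (4,4). Empty cells in order:
  (0,1): 2/2 same-type → satisfied — stop here.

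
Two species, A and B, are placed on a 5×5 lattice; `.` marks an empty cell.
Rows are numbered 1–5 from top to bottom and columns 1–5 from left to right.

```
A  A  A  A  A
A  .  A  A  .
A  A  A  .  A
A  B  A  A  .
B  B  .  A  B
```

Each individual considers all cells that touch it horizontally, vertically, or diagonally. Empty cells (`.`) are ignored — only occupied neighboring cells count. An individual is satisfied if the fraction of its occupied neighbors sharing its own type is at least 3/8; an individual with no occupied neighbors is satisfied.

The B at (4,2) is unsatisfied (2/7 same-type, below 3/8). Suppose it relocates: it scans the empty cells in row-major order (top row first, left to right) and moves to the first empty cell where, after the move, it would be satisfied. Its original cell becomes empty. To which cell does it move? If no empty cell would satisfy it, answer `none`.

none

Vacating (4,2). Empty cells in order:
  (2,2): 0/8 same-type → still unsatisfied.
  (2,5): 0/4 same-type → still unsatisfied.
  (3,4): 0/6 same-type → still unsatisfied.
  (4,5): 1/4 same-type → still unsatisfied.
  (5,3): 1/4 same-type → still unsatisfied.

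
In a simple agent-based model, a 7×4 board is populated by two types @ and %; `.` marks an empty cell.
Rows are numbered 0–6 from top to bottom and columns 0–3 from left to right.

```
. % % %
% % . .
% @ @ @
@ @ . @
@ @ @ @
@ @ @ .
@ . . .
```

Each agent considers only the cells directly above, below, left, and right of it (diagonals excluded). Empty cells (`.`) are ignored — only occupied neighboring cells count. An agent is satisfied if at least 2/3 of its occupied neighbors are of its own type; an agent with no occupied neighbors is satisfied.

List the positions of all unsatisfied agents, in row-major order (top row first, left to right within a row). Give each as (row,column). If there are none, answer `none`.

(2,0), (2,1)

Row 0: (0,1)% 2/2 satisfied · (0,2)% 2/2 satisfied · (0,3)% 1/1 satisfied
Row 1: (1,0)% 2/2 satisfied · (1,1)% 2/3 satisfied
Row 2: (2,0)% 1/3 not · (2,1)@ 2/4 not · (2,2)@ 2/2 satisfied · (2,3)@ 2/2 satisfied
Row 3: (3,0)@ 2/3 satisfied · (3,1)@ 3/3 satisfied · (3,3)@ 2/2 satisfied
Row 4: (4,0)@ 3/3 satisfied · (4,1)@ 4/4 satisfied · (4,2)@ 3/3 satisfied · (4,3)@ 2/2 satisfied
Row 5: (5,0)@ 3/3 satisfied · (5,1)@ 3/3 satisfied · (5,2)@ 2/2 satisfied
Row 6: (6,0)@ 1/1 satisfied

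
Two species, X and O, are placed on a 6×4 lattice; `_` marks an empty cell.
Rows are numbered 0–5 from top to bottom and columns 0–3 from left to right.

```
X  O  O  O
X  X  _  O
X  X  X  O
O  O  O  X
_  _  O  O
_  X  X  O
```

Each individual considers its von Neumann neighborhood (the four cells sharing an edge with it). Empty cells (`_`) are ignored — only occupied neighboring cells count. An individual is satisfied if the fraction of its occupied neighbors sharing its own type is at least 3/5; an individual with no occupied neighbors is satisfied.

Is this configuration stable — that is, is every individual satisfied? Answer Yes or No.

No

Row 0: (0,0)X 1/2 unhappy · (0,1)O 1/3 unhappy · (0,2)O 2/2 ok · (0,3)O 2/2 ok
Row 1: (1,0)X 3/3 ok · (1,1)X 2/3 ok · (1,3)O 2/2 ok
Row 2: (2,0)X 2/3 ok · (2,1)X 3/4 ok · (2,2)X 1/3 unhappy · (2,3)O 1/3 unhappy
Row 3: (3,0)O 1/2 unhappy · (3,1)O 2/3 ok · (3,2)O 2/4 unhappy · (3,3)X 0/3 unhappy
Row 4: (4,2)O 2/3 ok · (4,3)O 2/3 ok
Row 5: (5,1)X 1/1 ok · (5,2)X 1/3 unhappy · (5,3)O 1/2 unhappy
For instance (0,0) has only 1/2 same-type neighbors, below 3/5.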